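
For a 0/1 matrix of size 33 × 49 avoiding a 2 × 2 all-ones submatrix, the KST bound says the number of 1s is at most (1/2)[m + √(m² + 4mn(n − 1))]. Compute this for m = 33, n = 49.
z(33, 49; 2, 2) ≤ (1/2)[33 + √(33² + 4·33·49·48)] = (1/2)[33 + √311553] = 295.5847

Kővári–Sós–Turán: let r_1, ..., r_33 be the row sums and z = Σ r_i the total number of 1s. Each pair of columns can share at most one row with both entries 1 (else a 2×2 all-ones block appears), so Σ_i C(r_i, 2) ≤ C(49, 2) = 1176. By convexity Σ_i C(r_i, 2) ≥ 33·C(z/33, 2) = z(z − 33)/(2·33), giving z² − 33z − 33·49·48 ≤ 0 and hence z ≤ (1/2)[33 + √(1089 + 4·77616)] = (1/2)[33 + √311553] ≈ (1/2)(33 + 558.1693) = 295.5847.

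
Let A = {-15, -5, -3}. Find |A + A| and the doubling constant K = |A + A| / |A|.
K = |A + A| / |A| = 6/3 = 2

Enumerate A + A = {a + b : a, b ∈ A}. With |A| = 3, there are |A|^2 = 9 ordered sum pairs; collecting distinct values, A + A = {-30, -20, -18, -10, -8, -6}, so |A + A| = 6. Thus K = 6/3 = 2. For comparison, the minimum possible |A + A| over all 3-element sets is 2·3 − 1 = 5 (so min K = 5/3), attained only by arithmetic progressions.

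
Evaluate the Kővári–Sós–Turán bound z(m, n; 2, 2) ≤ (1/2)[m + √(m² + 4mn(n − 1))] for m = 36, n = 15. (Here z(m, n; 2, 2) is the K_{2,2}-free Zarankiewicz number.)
z(36, 15; 2, 2) ≤ (1/2)[36 + √(36² + 4·36·15·14)] = (1/2)[36 + √31536] = 106.7919

Kővári–Sós–Turán: let r_1, ..., r_36 be the row sums and z = Σ r_i the total number of 1s. Each pair of columns can share at most one row with both entries 1 (else a 2×2 all-ones block appears), so Σ_i C(r_i, 2) ≤ C(15, 2) = 105. By convexity Σ_i C(r_i, 2) ≥ 36·C(z/36, 2) = z(z − 36)/(2·36), giving z² − 36z − 36·15·14 ≤ 0 and hence z ≤ (1/2)[36 + √(1296 + 4·7560)] = (1/2)[36 + √31536] ≈ (1/2)(36 + 177.5838) = 106.7919.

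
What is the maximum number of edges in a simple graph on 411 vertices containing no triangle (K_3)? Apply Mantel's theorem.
ex(411, K_3) = ⌊411^2/4⌋ = 42230

Mantel (1907): a triangle-free graph on n vertices has at most ⌊n^2/4⌋ edges, with equality for the complete bipartite graph K_{⌊n/2⌋, ⌈n/2⌉}. For n = 411: ⌊411^2/4⌋ = ⌊168921/4⌋ = 42230. The extremal graph is K_{205, 206}, which has 205·206 = 42230 edges.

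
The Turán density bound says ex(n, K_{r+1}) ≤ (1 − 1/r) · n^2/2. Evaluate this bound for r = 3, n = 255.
Turán density bound = (2/3) · 255^2/2 = 21675

Turán's theorem: ex(n, K_{r+1}) is achieved by the complete r-partite Turán graph T(n, r) with parts as balanced as possible, and is at most (1 − 1/r) · n^2/2. For r = 3, n = 255: the density bound is (2/3) · 65025/2 = 21675. Since 3 ∣ 255, the Turán graph T(255, 3) has parts of equal size 85, and its edge count e(T(255, 3)) = 21675 attains the density bound exactly.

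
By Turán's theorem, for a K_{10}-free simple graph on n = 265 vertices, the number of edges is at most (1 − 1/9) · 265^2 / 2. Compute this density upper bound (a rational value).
Turán density bound = (8/9) · 265^2/2 = 280900/9 ≈ 31211.1111

Turán's theorem: ex(n, K_{r+1}) is achieved by the complete r-partite Turán graph T(n, r) with parts as balanced as possible, and is at most (1 − 1/r) · n^2/2. For r = 9, n = 265: the density bound is (8/9) · 70225/2 = 280900/9 ≈ 31211.1111. The integer-valued extremum is e(T(265, 9)) = 31210, which is strictly less than the density bound 280900/9 since 9 ∤ 265 (the parts of T(265, 9) cannot all be equal).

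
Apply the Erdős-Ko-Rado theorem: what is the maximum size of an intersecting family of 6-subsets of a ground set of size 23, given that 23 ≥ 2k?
max |F| = C(22, 5) = 26334

Erdős-Ko-Rado (1961): when n ≥ 2k, max |F| = C(n−1, k−1). The bound is attained by the star {A : i ∈ A} for any fixed i ∈ [n]. Here C(23−1, 6−1) = C(22, 5) = 26334.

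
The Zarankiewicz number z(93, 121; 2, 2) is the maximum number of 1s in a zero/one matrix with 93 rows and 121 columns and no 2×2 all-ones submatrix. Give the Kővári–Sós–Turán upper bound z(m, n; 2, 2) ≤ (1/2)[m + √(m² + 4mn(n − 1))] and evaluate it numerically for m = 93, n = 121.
z(93, 121; 2, 2) ≤ (1/2)[93 + √(93² + 4·93·121·120)] = (1/2)[93 + √5410089] = 1209.4799

Kővári–Sós–Turán: let r_1, ..., r_93 be the row sums and z = Σ r_i the total number of 1s. Each pair of columns can share at most one row with both entries 1 (else a 2×2 all-ones block appears), so Σ_i C(r_i, 2) ≤ C(121, 2) = 7260. By convexity Σ_i C(r_i, 2) ≥ 93·C(z/93, 2) = z(z − 93)/(2·93), giving z² − 93z − 93·121·120 ≤ 0 and hence z ≤ (1/2)[93 + √(8649 + 4·1350360)] = (1/2)[93 + √5410089] ≈ (1/2)(93 + 2325.9598) = 1209.4799.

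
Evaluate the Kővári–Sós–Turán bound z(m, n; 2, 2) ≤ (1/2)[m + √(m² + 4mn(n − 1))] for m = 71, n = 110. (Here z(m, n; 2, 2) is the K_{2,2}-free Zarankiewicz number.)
z(71, 110; 2, 2) ≤ (1/2)[71 + √(71² + 4·71·110·109)] = (1/2)[71 + √3410201] = 958.8365

Kővári–Sós–Turán: let r_1, ..., r_71 be the row sums and z = Σ r_i the total number of 1s. Each pair of columns can share at most one row with both entries 1 (else a 2×2 all-ones block appears), so Σ_i C(r_i, 2) ≤ C(110, 2) = 5995. By convexity Σ_i C(r_i, 2) ≥ 71·C(z/71, 2) = z(z − 71)/(2·71), giving z² − 71z − 71·110·109 ≤ 0 and hence z ≤ (1/2)[71 + √(5041 + 4·851290)] = (1/2)[71 + √3410201] ≈ (1/2)(71 + 1846.673) = 958.8365.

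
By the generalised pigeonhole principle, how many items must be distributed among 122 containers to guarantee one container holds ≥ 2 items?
n = (2 − 1)·122 + 1 = 123

By the generalised pigeonhole principle, to guarantee some box contains ≥ r objects we need more than (r − 1) · k objects total. Threshold: n = (r − 1) · k + 1. With r = 2 and k = 122: n = 1 · 122 + 1 = 122 + 1 = 123. For n = 122 = 1 · 122, we can put exactly 1 objects in every box, avoiding 2 in any single one — so 123 is tight.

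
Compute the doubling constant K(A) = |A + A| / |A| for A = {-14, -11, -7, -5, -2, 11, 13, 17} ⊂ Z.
K = |A + A| / |A| = 33/8

Enumerate A + A = {a + b : a, b ∈ A}. With |A| = 8, there are |A|^2 = 64 ordered sum pairs; collecting distinct values, A + A = {-28, -25, -22, -21, -19, -18, -16, -14, -13, -12, -10, -9, -7, -4, -3, -1, 0, 2, 3, 4, 6, 8, 9, 10, 11, 12, 15, 22, 24, 26, 28, 30, 34}, so |A + A| = 33. Thus K = 33/8. For comparison, the minimum possible |A + A| over all 8-element sets is 2·8 − 1 = 15 (so min K = 15/8), attained only by arithmetic progressions.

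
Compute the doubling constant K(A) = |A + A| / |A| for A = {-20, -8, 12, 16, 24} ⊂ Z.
K = |A + A| / |A| = 14/5

Enumerate A + A = {a + b : a, b ∈ A}. With |A| = 5, there are |A|^2 = 25 ordered sum pairs; collecting distinct values, A + A = {-40, -28, -16, -8, -4, 4, 8, 16, 24, 28, 32, 36, 40, 48}, so |A + A| = 14. Thus K = 14/5. For comparison, the minimum possible |A + A| over all 5-element sets is 2·5 − 1 = 9 (so min K = 9/5), attained only by arithmetic progressions.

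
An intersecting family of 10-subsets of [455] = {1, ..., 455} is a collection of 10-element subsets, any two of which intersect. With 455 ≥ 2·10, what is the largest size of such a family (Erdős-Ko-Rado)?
max |F| = C(454, 9) = 2084900095843613840

The Erdős-Ko-Rado theorem states: for n ≥ 2k, an intersecting family of k-subsets of an n-element set has size at most C(n − 1, k − 1), with equality for 'star' families {A ⊆ [n] : |A| = k, i ∈ A} (fix an element i). For n = 455, k = 10: C(454, 9) = 2084900095843613840.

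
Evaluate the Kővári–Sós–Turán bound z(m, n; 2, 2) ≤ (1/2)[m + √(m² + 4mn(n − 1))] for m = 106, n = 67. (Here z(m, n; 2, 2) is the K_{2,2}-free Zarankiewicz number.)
z(106, 67; 2, 2) ≤ (1/2)[106 + √(106² + 4·106·67·66)] = (1/2)[106 + √1886164] = 739.6884

Kővári–Sós–Turán: let r_1, ..., r_106 be the row sums and z = Σ r_i the total number of 1s. Each pair of columns can share at most one row with both entries 1 (else a 2×2 all-ones block appears), so Σ_i C(r_i, 2) ≤ C(67, 2) = 2211. By convexity Σ_i C(r_i, 2) ≥ 106·C(z/106, 2) = z(z − 106)/(2·106), giving z² − 106z − 106·67·66 ≤ 0 and hence z ≤ (1/2)[106 + √(11236 + 4·468732)] = (1/2)[106 + √1886164] ≈ (1/2)(106 + 1373.3769) = 739.6884.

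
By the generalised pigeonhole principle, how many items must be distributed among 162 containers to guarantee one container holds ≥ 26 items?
n = (26 − 1)·162 + 1 = 4051

By the generalised pigeonhole principle, to guarantee some box contains ≥ r objects we need more than (r − 1) · k objects total. Threshold: n = (r − 1) · k + 1. With r = 26 and k = 162: n = 25 · 162 + 1 = 4050 + 1 = 4051. For n = 4050 = 25 · 162, we can put exactly 25 objects in every box, avoiding 26 in any single one — so 4051 is tight.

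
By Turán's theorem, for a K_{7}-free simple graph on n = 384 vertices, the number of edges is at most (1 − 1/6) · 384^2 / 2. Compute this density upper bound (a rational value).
Turán density bound = (5/6) · 384^2/2 = 61440

Turán's theorem: ex(n, K_{r+1}) is achieved by the complete r-partite Turán graph T(n, r) with parts as balanced as possible, and is at most (1 − 1/r) · n^2/2. For r = 6, n = 384: the density bound is (5/6) · 147456/2 = 61440. Since 6 ∣ 384, the Turán graph T(384, 6) has parts of equal size 64, and its edge count e(T(384, 6)) = 61440 attains the density bound exactly.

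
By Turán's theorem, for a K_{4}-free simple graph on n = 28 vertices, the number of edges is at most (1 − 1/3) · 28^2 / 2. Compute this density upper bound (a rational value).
Turán density bound = (2/3) · 28^2/2 = 784/3 ≈ 261.3333

Turán's theorem: ex(n, K_{r+1}) is achieved by the complete r-partite Turán graph T(n, r) with parts as balanced as possible, and is at most (1 − 1/r) · n^2/2. For r = 3, n = 28: the density bound is (2/3) · 784/2 = 784/3 ≈ 261.3333. The integer-valued extremum is e(T(28, 3)) = 261, which is strictly less than the density bound 784/3 since 3 ∤ 28 (the parts of T(28, 3) cannot all be equal).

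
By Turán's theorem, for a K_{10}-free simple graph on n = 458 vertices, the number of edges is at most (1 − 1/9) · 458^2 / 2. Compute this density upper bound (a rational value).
Turán density bound = (8/9) · 458^2/2 = 839056/9 ≈ 93228.4444

Turán's theorem: ex(n, K_{r+1}) is achieved by the complete r-partite Turán graph T(n, r) with parts as balanced as possible, and is at most (1 − 1/r) · n^2/2. For r = 9, n = 458: the density bound is (8/9) · 209764/2 = 839056/9 ≈ 93228.4444. The integer-valued extremum is e(T(458, 9)) = 93228, which is strictly less than the density bound 839056/9 since 9 ∤ 458 (the parts of T(458, 9) cannot all be equal).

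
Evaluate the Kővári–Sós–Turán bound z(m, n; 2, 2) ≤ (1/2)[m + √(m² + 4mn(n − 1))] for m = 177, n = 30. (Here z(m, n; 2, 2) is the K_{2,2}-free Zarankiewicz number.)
z(177, 30; 2, 2) ≤ (1/2)[177 + √(177² + 4·177·30·29)] = (1/2)[177 + √647289] = 490.7714

Kővári–Sós–Turán: let r_1, ..., r_177 be the row sums and z = Σ r_i the total number of 1s. Each pair of columns can share at most one row with both entries 1 (else a 2×2 all-ones block appears), so Σ_i C(r_i, 2) ≤ C(30, 2) = 435. By convexity Σ_i C(r_i, 2) ≥ 177·C(z/177, 2) = z(z − 177)/(2·177), giving z² − 177z − 177·30·29 ≤ 0 and hence z ≤ (1/2)[177 + √(31329 + 4·153990)] = (1/2)[177 + √647289] ≈ (1/2)(177 + 804.5427) = 490.7714.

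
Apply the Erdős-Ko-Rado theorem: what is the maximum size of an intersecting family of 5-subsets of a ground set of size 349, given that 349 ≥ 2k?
max |F| = C(348, 4) = 600610155

Erdős-Ko-Rado (1961): when n ≥ 2k, max |F| = C(n−1, k−1). The bound is attained by the star {A : i ∈ A} for any fixed i ∈ [n]. Here C(349−1, 5−1) = C(348, 4) = 600610155.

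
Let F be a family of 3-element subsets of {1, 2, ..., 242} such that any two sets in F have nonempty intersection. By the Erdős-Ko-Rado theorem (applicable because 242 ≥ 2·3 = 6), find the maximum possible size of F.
max |F| = C(241, 2) = 28920

Erdős-Ko-Rado (1961): when n ≥ 2k, max |F| = C(n−1, k−1). The bound is attained by the star {A : i ∈ A} for any fixed i ∈ [n]. Here C(242−1, 3−1) = C(241, 2) = 28920.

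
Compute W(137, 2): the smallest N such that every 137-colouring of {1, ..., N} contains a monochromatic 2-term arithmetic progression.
W(137, 2) = 137 + 1 = 138

A 2-term AP is any pair of integers, so a monochromatic 2-AP exists iff some colour is used at least twice. With 137 colours, the colouring i ↦ i on {1, ..., 137} uses each colour once, avoiding any monochromatic pair, so W(137, 2) > 137. For {1, ..., 138}, pigeonhole forces two integers of the same colour, which form a monochromatic 2-AP. Hence W(137, 2) = 138.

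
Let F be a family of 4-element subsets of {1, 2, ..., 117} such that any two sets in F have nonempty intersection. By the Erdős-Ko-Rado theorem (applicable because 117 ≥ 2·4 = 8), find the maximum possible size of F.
max |F| = C(116, 3) = 253460

The Erdős-Ko-Rado theorem states: for n ≥ 2k, an intersecting family of k-subsets of an n-element set has size at most C(n − 1, k − 1), with equality for 'star' families {A ⊆ [n] : |A| = k, i ∈ A} (fix an element i). For n = 117, k = 4: C(116, 3) = 253460.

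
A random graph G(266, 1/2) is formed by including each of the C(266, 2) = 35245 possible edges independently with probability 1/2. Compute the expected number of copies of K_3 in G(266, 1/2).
E[# K_3] = C(266, 3) · (1/2)^C(3, 2) = 3101560 / 2^3 = 387695

For each 3-subset S of vertices (there are C(266, 3) = 3101560 such S), let X_S = 1 if S induces a K_3 (all C(3, 2) = 3 edges present). Then P(X_S = 1) = (1/2)^3 = 1/8. By linearity of expectation, E[# K_3] = C(266, 3) · (1/2)^3 = 3101560 / 8 = 387695.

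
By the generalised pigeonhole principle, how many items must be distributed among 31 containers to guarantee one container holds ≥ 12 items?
n = (12 − 1)·31 + 1 = 342

By the generalised pigeonhole principle, to guarantee some box contains ≥ r objects we need more than (r − 1) · k objects total. Threshold: n = (r − 1) · k + 1. With r = 12 and k = 31: n = 11 · 31 + 1 = 341 + 1 = 342. For n = 341 = 11 · 31, we can put exactly 11 objects in every box, avoiding 12 in any single one — so 342 is tight.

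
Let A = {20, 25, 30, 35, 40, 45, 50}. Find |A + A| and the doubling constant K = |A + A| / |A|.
K = |A + A| / |A| = 13/7

Enumerate A + A = {a + b : a, b ∈ A}. With |A| = 7, there are |A|^2 = 49 ordered sum pairs; collecting distinct values, A + A = {40, 45, 50, 55, 60, 65, 70, 75, 80, 85, 90, 95, 100}, so |A + A| = 13. Thus K = 13/7. Here |A + A| = 2|A| − 1 = 13, the minimum possible — so K = 13/7 is minimal, which holds iff A is an arithmetic progression.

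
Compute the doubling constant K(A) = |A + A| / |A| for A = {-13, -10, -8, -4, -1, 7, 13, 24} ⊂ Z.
K = |A + A| / |A| = 32/8 = 4

Enumerate A + A = {a + b : a, b ∈ A}. With |A| = 8, there are |A|^2 = 64 ordered sum pairs; collecting distinct values, A + A = {-26, -23, -21, -20, -18, -17, -16, -14, -12, -11, -9, -8, -6, -5, -3, -2, -1, 0, 3, 5, 6, 9, 11, 12, 14, 16, 20, 23, 26, 31, 37, 48}, so |A + A| = 32. Thus K = 32/8 = 4. For comparison, the minimum possible |A + A| over all 8-element sets is 2·8 − 1 = 15 (so min K = 15/8), attained only by arithmetic progressions.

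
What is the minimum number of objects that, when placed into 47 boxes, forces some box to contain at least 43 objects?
n = (43 − 1)·47 + 1 = 1975

By the generalised pigeonhole principle, to guarantee some box contains ≥ r objects we need more than (r − 1) · k objects total. Threshold: n = (r − 1) · k + 1. With r = 43 and k = 47: n = 42 · 47 + 1 = 1974 + 1 = 1975. For n = 1974 = 42 · 47, we can put exactly 42 objects in every box, avoiding 43 in any single one — so 1975 is tight.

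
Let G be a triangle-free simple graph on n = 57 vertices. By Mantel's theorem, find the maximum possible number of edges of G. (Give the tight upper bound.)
ex(57, K_3) = ⌊57^2/4⌋ = 812

Mantel (1907): a triangle-free graph on n vertices has at most ⌊n^2/4⌋ edges, with equality for the complete bipartite graph K_{⌊n/2⌋, ⌈n/2⌉}. For n = 57: ⌊57^2/4⌋ = ⌊3249/4⌋ = 812. The extremal graph is K_{28, 29}, which has 28·29 = 812 edges.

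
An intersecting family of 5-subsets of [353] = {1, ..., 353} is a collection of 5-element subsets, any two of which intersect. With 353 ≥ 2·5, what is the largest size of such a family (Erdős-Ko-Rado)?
max |F| = C(352, 4) = 628828200

The Erdős-Ko-Rado theorem states: for n ≥ 2k, an intersecting family of k-subsets of an n-element set has size at most C(n − 1, k − 1), with equality for 'star' families {A ⊆ [n] : |A| = k, i ∈ A} (fix an element i). For n = 353, k = 5: C(352, 4) = 628828200.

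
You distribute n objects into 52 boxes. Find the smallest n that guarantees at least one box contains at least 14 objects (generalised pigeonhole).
n = (14 − 1)·52 + 1 = 677

By the generalised pigeonhole principle, to guarantee some box contains ≥ r objects we need more than (r − 1) · k objects total. Threshold: n = (r − 1) · k + 1. With r = 14 and k = 52: n = 13 · 52 + 1 = 676 + 1 = 677. For n = 676 = 13 · 52, we can put exactly 13 objects in every box, avoiding 14 in any single one — so 677 is tight.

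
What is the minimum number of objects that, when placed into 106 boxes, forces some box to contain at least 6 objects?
n = (6 − 1)·106 + 1 = 531

By the generalised pigeonhole principle, to guarantee some box contains ≥ r objects we need more than (r − 1) · k objects total. Threshold: n = (r − 1) · k + 1. With r = 6 and k = 106: n = 5 · 106 + 1 = 530 + 1 = 531. For n = 530 = 5 · 106, we can put exactly 5 objects in every box, avoiding 6 in any single one — so 531 is tight.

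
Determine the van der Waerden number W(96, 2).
W(96, 2) = 96 + 1 = 97

A 2-term AP is any pair of integers, so a monochromatic 2-AP exists iff some colour is used at least twice. With 96 colours, the colouring i ↦ i on {1, ..., 96} uses each colour once, avoiding any monochromatic pair, so W(96, 2) > 96. For {1, ..., 97}, pigeonhole forces two integers of the same colour, which form a monochromatic 2-AP. Hence W(96, 2) = 97.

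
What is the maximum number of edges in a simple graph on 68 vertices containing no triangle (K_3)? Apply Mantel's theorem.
ex(68, K_3) = ⌊68^2/4⌋ = 1156

Mantel (1907): a triangle-free graph on n vertices has at most ⌊n^2/4⌋ edges, with equality for the complete bipartite graph K_{⌊n/2⌋, ⌈n/2⌉}. For n = 68: ⌊68^2/4⌋ = ⌊4624/4⌋ = 1156. The extremal graph is K_{34, 34}, which has 34·34 = 1156 edges.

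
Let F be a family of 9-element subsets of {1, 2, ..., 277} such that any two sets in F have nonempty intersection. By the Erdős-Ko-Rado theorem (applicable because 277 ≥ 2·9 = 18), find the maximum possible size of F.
max |F| = C(276, 8) = 753856530505650

Erdős-Ko-Rado (1961): when n ≥ 2k, max |F| = C(n−1, k−1). The bound is attained by the star {A : i ∈ A} for any fixed i ∈ [n]. Here C(277−1, 9−1) = C(276, 8) = 753856530505650.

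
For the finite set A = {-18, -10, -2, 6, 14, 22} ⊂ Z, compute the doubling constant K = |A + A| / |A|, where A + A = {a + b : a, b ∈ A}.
K = |A + A| / |A| = 11/6

Enumerate A + A = {a + b : a, b ∈ A}. With |A| = 6, there are |A|^2 = 36 ordered sum pairs; collecting distinct values, A + A = {-36, -28, -20, -12, -4, 4, 12, 20, 28, 36, 44}, so |A + A| = 11. Thus K = 11/6. Here |A + A| = 2|A| − 1 = 11, the minimum possible — so K = 11/6 is minimal, which holds iff A is an arithmetic progression.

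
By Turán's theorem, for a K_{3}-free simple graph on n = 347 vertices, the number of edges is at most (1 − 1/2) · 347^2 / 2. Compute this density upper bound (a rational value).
Turán density bound = (1/2) · 347^2/2 = 120409/4 ≈ 30102.25

Turán's theorem: ex(n, K_{r+1}) is achieved by the complete r-partite Turán graph T(n, r) with parts as balanced as possible, and is at most (1 − 1/r) · n^2/2. For r = 2, n = 347: the density bound is (1/2) · 120409/2 = 120409/4 ≈ 30102.25. The integer-valued extremum is e(T(347, 2)) = 30102, which is strictly less than the density bound 120409/4 since 2 ∤ 347 (the parts of T(347, 2) cannot all be equal).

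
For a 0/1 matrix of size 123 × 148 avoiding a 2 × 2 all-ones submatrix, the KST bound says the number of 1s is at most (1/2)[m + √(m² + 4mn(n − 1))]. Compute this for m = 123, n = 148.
z(123, 148; 2, 2) ≤ (1/2)[123 + √(123² + 4·123·148·147)] = (1/2)[123 + √10719081] = 1698.5004

Kővári–Sós–Turán: let r_1, ..., r_123 be the row sums and z = Σ r_i the total number of 1s. Each pair of columns can share at most one row with both entries 1 (else a 2×2 all-ones block appears), so Σ_i C(r_i, 2) ≤ C(148, 2) = 10878. By convexity Σ_i C(r_i, 2) ≥ 123·C(z/123, 2) = z(z − 123)/(2·123), giving z² − 123z − 123·148·147 ≤ 0 and hence z ≤ (1/2)[123 + √(15129 + 4·2675988)] = (1/2)[123 + √10719081] ≈ (1/2)(123 + 3274.0008) = 1698.5004.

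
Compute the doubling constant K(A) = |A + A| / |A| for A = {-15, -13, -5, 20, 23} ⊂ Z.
K = |A + A| / |A| = 15/5 = 3

Enumerate A + A = {a + b : a, b ∈ A}. With |A| = 5, there are |A|^2 = 25 ordered sum pairs; collecting distinct values, A + A = {-30, -28, -26, -20, -18, -10, 5, 7, 8, 10, 15, 18, 40, 43, 46}, so |A + A| = 15. Thus K = 15/5 = 3. For comparison, the minimum possible |A + A| over all 5-element sets is 2·5 − 1 = 9 (so min K = 9/5), attained only by arithmetic progressions.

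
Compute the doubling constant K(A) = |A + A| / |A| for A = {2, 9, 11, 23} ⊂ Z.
K = |A + A| / |A| = 10/4 = 5/2

Enumerate A + A = {a + b : a, b ∈ A}. With |A| = 4, there are |A|^2 = 16 ordered sum pairs; collecting distinct values, A + A = {4, 11, 13, 18, 20, 22, 25, 32, 34, 46}, so |A + A| = 10. Thus K = 10/4 = 5/2. For comparison, the minimum possible |A + A| over all 4-element sets is 2·4 − 1 = 7 (so min K = 7/4), attained only by arithmetic progressions.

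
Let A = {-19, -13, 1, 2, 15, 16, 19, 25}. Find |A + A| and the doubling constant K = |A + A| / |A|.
K = |A + A| / |A| = 32/8 = 4

Enumerate A + A = {a + b : a, b ∈ A}. With |A| = 8, there are |A|^2 = 64 ordered sum pairs; collecting distinct values, A + A = {-38, -32, -26, -18, -17, -12, -11, -4, -3, 0, 2, 3, 4, 6, 12, 16, 17, 18, 20, 21, 26, 27, 30, 31, 32, 34, 35, 38, 40, 41, 44, 50}, so |A + A| = 32. Thus K = 32/8 = 4. For comparison, the minimum possible |A + A| over all 8-element sets is 2·8 − 1 = 15 (so min K = 15/8), attained only by arithmetic progressions.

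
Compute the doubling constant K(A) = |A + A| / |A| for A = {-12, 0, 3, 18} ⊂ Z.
K = |A + A| / |A| = 9/4

Enumerate A + A = {a + b : a, b ∈ A}. With |A| = 4, there are |A|^2 = 16 ordered sum pairs; collecting distinct values, A + A = {-24, -12, -9, 0, 3, 6, 18, 21, 36}, so |A + A| = 9. Thus K = 9/4. For comparison, the minimum possible |A + A| over all 4-element sets is 2·4 − 1 = 7 (so min K = 7/4), attained only by arithmetic progressions.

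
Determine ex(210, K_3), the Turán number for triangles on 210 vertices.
ex(210, K_3) = ⌊210^2/4⌋ = 11025

Mantel (1907): a triangle-free graph on n vertices has at most ⌊n^2/4⌋ edges, with equality for the complete bipartite graph K_{⌊n/2⌋, ⌈n/2⌉}. For n = 210: ⌊210^2/4⌋ = ⌊44100/4⌋ = 11025. The extremal graph is K_{105, 105}, which has 105·105 = 11025 edges.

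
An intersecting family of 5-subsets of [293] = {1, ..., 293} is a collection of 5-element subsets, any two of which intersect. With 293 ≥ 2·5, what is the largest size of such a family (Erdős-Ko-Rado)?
max |F| = C(292, 4) = 296729305

Erdős-Ko-Rado (1961): when n ≥ 2k, max |F| = C(n−1, k−1). The bound is attained by the star {A : i ∈ A} for any fixed i ∈ [n]. Here C(293−1, 5−1) = C(292, 4) = 296729305.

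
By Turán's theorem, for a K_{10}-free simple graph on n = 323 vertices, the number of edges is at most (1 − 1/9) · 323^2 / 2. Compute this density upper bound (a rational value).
Turán density bound = (8/9) · 323^2/2 = 417316/9 ≈ 46368.4444

Turán's theorem: ex(n, K_{r+1}) is achieved by the complete r-partite Turán graph T(n, r) with parts as balanced as possible, and is at most (1 − 1/r) · n^2/2. For r = 9, n = 323: the density bound is (8/9) · 104329/2 = 417316/9 ≈ 46368.4444. The integer-valued extremum is e(T(323, 9)) = 46368, which is strictly less than the density bound 417316/9 since 9 ∤ 323 (the parts of T(323, 9) cannot all be equal).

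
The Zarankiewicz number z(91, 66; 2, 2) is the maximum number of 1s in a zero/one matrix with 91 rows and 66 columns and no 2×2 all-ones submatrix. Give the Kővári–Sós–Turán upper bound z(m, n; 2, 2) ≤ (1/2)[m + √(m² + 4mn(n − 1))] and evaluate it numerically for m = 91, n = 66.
z(91, 66; 2, 2) ≤ (1/2)[91 + √(91² + 4·91·66·65)] = (1/2)[91 + √1569841] = 671.9665

Kővári–Sós–Turán: let r_1, ..., r_91 be the row sums and z = Σ r_i the total number of 1s. Each pair of columns can share at most one row with both entries 1 (else a 2×2 all-ones block appears), so Σ_i C(r_i, 2) ≤ C(66, 2) = 2145. By convexity Σ_i C(r_i, 2) ≥ 91·C(z/91, 2) = z(z − 91)/(2·91), giving z² − 91z − 91·66·65 ≤ 0 and hence z ≤ (1/2)[91 + √(8281 + 4·390390)] = (1/2)[91 + √1569841] ≈ (1/2)(91 + 1252.933) = 671.9665.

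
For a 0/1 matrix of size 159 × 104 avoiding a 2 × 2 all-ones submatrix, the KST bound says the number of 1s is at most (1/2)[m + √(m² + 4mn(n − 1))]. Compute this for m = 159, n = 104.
z(159, 104; 2, 2) ≤ (1/2)[159 + √(159² + 4·159·104·103)] = (1/2)[159 + √6838113] = 1386.9893

Kővári–Sós–Turán: let r_1, ..., r_159 be the row sums and z = Σ r_i the total number of 1s. Each pair of columns can share at most one row with both entries 1 (else a 2×2 all-ones block appears), so Σ_i C(r_i, 2) ≤ C(104, 2) = 5356. By convexity Σ_i C(r_i, 2) ≥ 159·C(z/159, 2) = z(z − 159)/(2·159), giving z² − 159z − 159·104·103 ≤ 0 and hence z ≤ (1/2)[159 + √(25281 + 4·1703208)] = (1/2)[159 + √6838113] ≈ (1/2)(159 + 2614.9786) = 1386.9893.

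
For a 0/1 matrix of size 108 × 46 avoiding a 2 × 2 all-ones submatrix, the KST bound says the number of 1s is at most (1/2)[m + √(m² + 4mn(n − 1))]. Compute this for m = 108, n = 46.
z(108, 46; 2, 2) ≤ (1/2)[108 + √(108² + 4·108·46·45)] = (1/2)[108 + √905904] = 529.8949

Kővári–Sós–Turán: let r_1, ..., r_108 be the row sums and z = Σ r_i the total number of 1s. Each pair of columns can share at most one row with both entries 1 (else a 2×2 all-ones block appears), so Σ_i C(r_i, 2) ≤ C(46, 2) = 1035. By convexity Σ_i C(r_i, 2) ≥ 108·C(z/108, 2) = z(z − 108)/(2·108), giving z² − 108z − 108·46·45 ≤ 0 and hence z ≤ (1/2)[108 + √(11664 + 4·223560)] = (1/2)[108 + √905904] ≈ (1/2)(108 + 951.7899) = 529.8949.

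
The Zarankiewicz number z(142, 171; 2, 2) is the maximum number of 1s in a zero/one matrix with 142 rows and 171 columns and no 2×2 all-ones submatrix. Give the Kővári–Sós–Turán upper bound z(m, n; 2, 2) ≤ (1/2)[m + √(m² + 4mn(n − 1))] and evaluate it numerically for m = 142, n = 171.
z(142, 171; 2, 2) ≤ (1/2)[142 + √(142² + 4·142·171·170)] = (1/2)[142 + √16531924] = 2103.9734

Kővári–Sós–Turán: let r_1, ..., r_142 be the row sums and z = Σ r_i the total number of 1s. Each pair of columns can share at most one row with both entries 1 (else a 2×2 all-ones block appears), so Σ_i C(r_i, 2) ≤ C(171, 2) = 14535. By convexity Σ_i C(r_i, 2) ≥ 142·C(z/142, 2) = z(z − 142)/(2·142), giving z² − 142z − 142·171·170 ≤ 0 and hence z ≤ (1/2)[142 + √(20164 + 4·4127940)] = (1/2)[142 + √16531924] ≈ (1/2)(142 + 4065.9469) = 2103.9734.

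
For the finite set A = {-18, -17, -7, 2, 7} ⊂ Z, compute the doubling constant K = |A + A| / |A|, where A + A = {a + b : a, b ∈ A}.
K = |A + A| / |A| = 15/5 = 3

Enumerate A + A = {a + b : a, b ∈ A}. With |A| = 5, there are |A|^2 = 25 ordered sum pairs; collecting distinct values, A + A = {-36, -35, -34, -25, -24, -16, -15, -14, -11, -10, -5, 0, 4, 9, 14}, so |A + A| = 15. Thus K = 15/5 = 3. For comparison, the minimum possible |A + A| over all 5-element sets is 2·5 − 1 = 9 (so min K = 9/5), attained only by arithmetic progressions.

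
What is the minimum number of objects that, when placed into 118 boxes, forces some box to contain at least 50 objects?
n = (50 − 1)·118 + 1 = 5783

By the generalised pigeonhole principle, to guarantee some box contains ≥ r objects we need more than (r − 1) · k objects total. Threshold: n = (r − 1) · k + 1. With r = 50 and k = 118: n = 49 · 118 + 1 = 5782 + 1 = 5783. For n = 5782 = 49 · 118, we can put exactly 49 objects in every box, avoiding 50 in any single one — so 5783 is tight.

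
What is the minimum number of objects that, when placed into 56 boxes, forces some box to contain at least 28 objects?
n = (28 − 1)·56 + 1 = 1513

By the generalised pigeonhole principle, to guarantee some box contains ≥ r objects we need more than (r − 1) · k objects total. Threshold: n = (r − 1) · k + 1. With r = 28 and k = 56: n = 27 · 56 + 1 = 1512 + 1 = 1513. For n = 1512 = 27 · 56, we can put exactly 27 objects in every box, avoiding 28 in any single one — so 1513 is tight.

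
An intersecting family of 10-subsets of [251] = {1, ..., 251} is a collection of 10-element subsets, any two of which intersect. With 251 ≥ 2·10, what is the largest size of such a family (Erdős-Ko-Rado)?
max |F| = C(250, 9) = 9087357513984750

Erdős-Ko-Rado (1961): when n ≥ 2k, max |F| = C(n−1, k−1). The bound is attained by the star {A : i ∈ A} for any fixed i ∈ [n]. Here C(251−1, 10−1) = C(250, 9) = 9087357513984750.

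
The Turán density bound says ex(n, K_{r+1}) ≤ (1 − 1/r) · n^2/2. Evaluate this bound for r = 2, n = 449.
Turán density bound = (1/2) · 449^2/2 = 201601/4 ≈ 50400.25

Turán's theorem: ex(n, K_{r+1}) is achieved by the complete r-partite Turán graph T(n, r) with parts as balanced as possible, and is at most (1 − 1/r) · n^2/2. For r = 2, n = 449: the density bound is (1/2) · 201601/2 = 201601/4 ≈ 50400.25. The integer-valued extremum is e(T(449, 2)) = 50400, which is strictly less than the density bound 201601/4 since 2 ∤ 449 (the parts of T(449, 2) cannot all be equal).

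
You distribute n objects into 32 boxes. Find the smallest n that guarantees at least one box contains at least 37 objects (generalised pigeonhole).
n = (37 − 1)·32 + 1 = 1153

By the generalised pigeonhole principle, to guarantee some box contains ≥ r objects we need more than (r − 1) · k objects total. Threshold: n = (r − 1) · k + 1. With r = 37 and k = 32: n = 36 · 32 + 1 = 1152 + 1 = 1153. For n = 1152 = 36 · 32, we can put exactly 36 objects in every box, avoiding 37 in any single one — so 1153 is tight.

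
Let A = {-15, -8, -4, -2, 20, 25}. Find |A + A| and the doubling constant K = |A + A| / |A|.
K = |A + A| / |A| = 21/6 = 7/2

Enumerate A + A = {a + b : a, b ∈ A}. With |A| = 6, there are |A|^2 = 36 ordered sum pairs; collecting distinct values, A + A = {-30, -23, -19, -17, -16, -12, -10, -8, -6, -4, 5, 10, 12, 16, 17, 18, 21, 23, 40, 45, 50}, so |A + A| = 21. Thus K = 21/6 = 7/2. For comparison, the minimum possible |A + A| over all 6-element sets is 2·6 − 1 = 11 (so min K = 11/6), attained only by arithmetic progressions.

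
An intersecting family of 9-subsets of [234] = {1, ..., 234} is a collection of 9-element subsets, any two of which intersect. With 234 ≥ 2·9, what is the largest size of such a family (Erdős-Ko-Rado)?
max |F| = C(233, 8) = 190795366717021

The Erdős-Ko-Rado theorem states: for n ≥ 2k, an intersecting family of k-subsets of an n-element set has size at most C(n − 1, k − 1), with equality for 'star' families {A ⊆ [n] : |A| = k, i ∈ A} (fix an element i). For n = 234, k = 9: C(233, 8) = 190795366717021.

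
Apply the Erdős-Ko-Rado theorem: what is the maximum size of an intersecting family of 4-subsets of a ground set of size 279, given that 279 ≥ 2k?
max |F| = C(278, 3) = 3542276

Erdős-Ko-Rado (1961): when n ≥ 2k, max |F| = C(n−1, k−1). The bound is attained by the star {A : i ∈ A} for any fixed i ∈ [n]. Here C(279−1, 4−1) = C(278, 3) = 3542276.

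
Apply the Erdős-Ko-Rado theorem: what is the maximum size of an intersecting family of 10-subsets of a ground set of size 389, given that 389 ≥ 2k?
max |F| = C(388, 9) = 500183804382475840

The Erdős-Ko-Rado theorem states: for n ≥ 2k, an intersecting family of k-subsets of an n-element set has size at most C(n − 1, k − 1), with equality for 'star' families {A ⊆ [n] : |A| = k, i ∈ A} (fix an element i). For n = 389, k = 10: C(388, 9) = 500183804382475840.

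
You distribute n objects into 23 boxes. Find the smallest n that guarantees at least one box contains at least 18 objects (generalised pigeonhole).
n = (18 − 1)·23 + 1 = 392

By the generalised pigeonhole principle, to guarantee some box contains ≥ r objects we need more than (r − 1) · k objects total. Threshold: n = (r − 1) · k + 1. With r = 18 and k = 23: n = 17 · 23 + 1 = 391 + 1 = 392. For n = 391 = 17 · 23, we can put exactly 17 objects in every box, avoiding 18 in any single one — so 392 is tight.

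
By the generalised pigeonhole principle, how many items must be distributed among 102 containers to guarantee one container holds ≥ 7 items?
n = (7 − 1)·102 + 1 = 613

By the generalised pigeonhole principle, to guarantee some box contains ≥ r objects we need more than (r − 1) · k objects total. Threshold: n = (r − 1) · k + 1. With r = 7 and k = 102: n = 6 · 102 + 1 = 612 + 1 = 613. For n = 612 = 6 · 102, we can put exactly 6 objects in every box, avoiding 7 in any single one — so 613 is tight.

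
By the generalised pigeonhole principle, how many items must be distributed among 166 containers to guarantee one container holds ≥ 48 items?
n = (48 − 1)·166 + 1 = 7803

By the generalised pigeonhole principle, to guarantee some box contains ≥ r objects we need more than (r − 1) · k objects total. Threshold: n = (r − 1) · k + 1. With r = 48 and k = 166: n = 47 · 166 + 1 = 7802 + 1 = 7803. For n = 7802 = 47 · 166, we can put exactly 47 objects in every box, avoiding 48 in any single one — so 7803 is tight.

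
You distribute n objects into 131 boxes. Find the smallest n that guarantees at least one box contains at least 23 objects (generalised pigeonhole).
n = (23 − 1)·131 + 1 = 2883

By the generalised pigeonhole principle, to guarantee some box contains ≥ r objects we need more than (r − 1) · k objects total. Threshold: n = (r − 1) · k + 1. With r = 23 and k = 131: n = 22 · 131 + 1 = 2882 + 1 = 2883. For n = 2882 = 22 · 131, we can put exactly 22 objects in every box, avoiding 23 in any single one — so 2883 is tight.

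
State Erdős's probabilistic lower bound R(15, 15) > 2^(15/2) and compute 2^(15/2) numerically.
2^(15/2) = 181.0193; so R(15, 15) > 181.0193

Colour each edge of K_n uniformly at random with red/blue. The expected number of monochromatic K_15 is C(n, 15) · 2 · 2^(−C(15,2)). If C(n, 15) · 2^(1 − C(15,2)) < 1, then with positive probability no monochromatic K_15 exists, so R(15, 15) > n. The standard estimate C(n, 15) ≤ n^15/15! shows this inequality holds whenever n ≤ 2^(15/2) (since 15! · 2^(C(15,2) − 1) > 2^(15^2/2) ≥ n^15). Hence R(15, 15) > 2^(15/2) = 181.0193.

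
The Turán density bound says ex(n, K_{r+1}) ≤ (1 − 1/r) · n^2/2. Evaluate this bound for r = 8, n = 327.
Turán density bound = (7/8) · 327^2/2 = 748503/16 ≈ 46781.4375

Turán's theorem: ex(n, K_{r+1}) is achieved by the complete r-partite Turán graph T(n, r) with parts as balanced as possible, and is at most (1 − 1/r) · n^2/2. For r = 8, n = 327: the density bound is (7/8) · 106929/2 = 748503/16 ≈ 46781.4375. The integer-valued extremum is e(T(327, 8)) = 46781, which is strictly less than the density bound 748503/16 since 8 ∤ 327 (the parts of T(327, 8) cannot all be equal).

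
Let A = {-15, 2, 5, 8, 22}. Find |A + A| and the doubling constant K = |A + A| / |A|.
K = |A + A| / |A| = 13/5

Enumerate A + A = {a + b : a, b ∈ A}. With |A| = 5, there are |A|^2 = 25 ordered sum pairs; collecting distinct values, A + A = {-30, -13, -10, -7, 4, 7, 10, 13, 16, 24, 27, 30, 44}, so |A + A| = 13. Thus K = 13/5. For comparison, the minimum possible |A + A| over all 5-element sets is 2·5 − 1 = 9 (so min K = 9/5), attained only by arithmetic progressions.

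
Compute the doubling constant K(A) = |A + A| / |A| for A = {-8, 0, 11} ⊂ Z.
K = |A + A| / |A| = 6/3 = 2

Enumerate A + A = {a + b : a, b ∈ A}. With |A| = 3, there are |A|^2 = 9 ordered sum pairs; collecting distinct values, A + A = {-16, -8, 0, 3, 11, 22}, so |A + A| = 6. Thus K = 6/3 = 2. For comparison, the minimum possible |A + A| over all 3-element sets is 2·3 − 1 = 5 (so min K = 5/3), attained only by arithmetic progressions.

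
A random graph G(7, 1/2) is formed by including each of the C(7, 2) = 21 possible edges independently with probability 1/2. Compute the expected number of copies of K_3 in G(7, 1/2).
E[# K_3] = C(7, 3) · (1/2)^C(3, 2) = 35 / 2^3 = 4.375

For each 3-subset S of vertices (there are C(7, 3) = 35 such S), let X_S = 1 if S induces a K_3 (all C(3, 2) = 3 edges present). Then P(X_S = 1) = (1/2)^3 = 1/8. By linearity of expectation, E[# K_3] = C(7, 3) · (1/2)^3 = 35 / 8 = 4.375.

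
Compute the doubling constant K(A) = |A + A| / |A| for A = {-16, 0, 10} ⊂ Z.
K = |A + A| / |A| = 6/3 = 2

Enumerate A + A = {a + b : a, b ∈ A}. With |A| = 3, there are |A|^2 = 9 ordered sum pairs; collecting distinct values, A + A = {-32, -16, -6, 0, 10, 20}, so |A + A| = 6. Thus K = 6/3 = 2. For comparison, the minimum possible |A + A| over all 3-element sets is 2·3 − 1 = 5 (so min K = 5/3), attained only by arithmetic progressions.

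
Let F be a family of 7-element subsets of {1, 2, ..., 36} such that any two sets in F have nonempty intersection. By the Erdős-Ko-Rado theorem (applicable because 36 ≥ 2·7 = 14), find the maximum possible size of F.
max |F| = C(35, 6) = 1623160

Erdős-Ko-Rado (1961): when n ≥ 2k, max |F| = C(n−1, k−1). The bound is attained by the star {A : i ∈ A} for any fixed i ∈ [n]. Here C(36−1, 7−1) = C(35, 6) = 1623160.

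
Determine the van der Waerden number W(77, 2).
W(77, 2) = 77 + 1 = 78

A 2-term AP is any pair of integers, so a monochromatic 2-AP exists iff some colour is used at least twice. With 77 colours, the colouring i ↦ i on {1, ..., 77} uses each colour once, avoiding any monochromatic pair, so W(77, 2) > 77. For {1, ..., 78}, pigeonhole forces two integers of the same colour, which form a monochromatic 2-AP. Hence W(77, 2) = 78.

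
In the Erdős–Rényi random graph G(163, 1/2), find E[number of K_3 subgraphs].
E[# K_3] = C(163, 3) · (1/2)^C(3, 2) = 708561 / 2^3 = 88570.125

For each 3-subset S of vertices (there are C(163, 3) = 708561 such S), let X_S = 1 if S induces a K_3 (all C(3, 2) = 3 edges present). Then P(X_S = 1) = (1/2)^3 = 1/8. By linearity of expectation, E[# K_3] = C(163, 3) · (1/2)^3 = 708561 / 8 = 88570.125.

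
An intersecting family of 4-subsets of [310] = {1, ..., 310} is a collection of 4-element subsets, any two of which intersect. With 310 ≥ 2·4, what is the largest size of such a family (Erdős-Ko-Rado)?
max |F| = C(309, 3) = 4869634

The Erdős-Ko-Rado theorem states: for n ≥ 2k, an intersecting family of k-subsets of an n-element set has size at most C(n − 1, k − 1), with equality for 'star' families {A ⊆ [n] : |A| = k, i ∈ A} (fix an element i). For n = 310, k = 4: C(309, 3) = 4869634.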